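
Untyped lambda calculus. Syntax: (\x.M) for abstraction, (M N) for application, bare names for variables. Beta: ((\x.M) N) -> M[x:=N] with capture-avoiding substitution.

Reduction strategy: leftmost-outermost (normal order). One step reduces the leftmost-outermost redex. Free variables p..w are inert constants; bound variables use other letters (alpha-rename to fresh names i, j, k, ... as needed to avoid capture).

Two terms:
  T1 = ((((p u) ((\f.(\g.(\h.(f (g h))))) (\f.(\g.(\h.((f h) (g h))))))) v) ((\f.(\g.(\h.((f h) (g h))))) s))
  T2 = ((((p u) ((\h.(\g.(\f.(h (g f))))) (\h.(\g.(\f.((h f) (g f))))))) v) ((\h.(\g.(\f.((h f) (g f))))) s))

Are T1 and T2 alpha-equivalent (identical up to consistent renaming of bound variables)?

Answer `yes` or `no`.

Answer: yes

Derivation:
Term 1: ((((p u) ((\f.(\g.(\h.(f (g h))))) (\f.(\g.(\h.((f h) (g h))))))) v) ((\f.(\g.(\h.((f h) (g h))))) s))
Term 2: ((((p u) ((\h.(\g.(\f.(h (g f))))) (\h.(\g.(\f.((h f) (g f))))))) v) ((\h.(\g.(\f.((h f) (g f))))) s))
Alpha-equivalence: compare structure up to binder renaming.
Result: True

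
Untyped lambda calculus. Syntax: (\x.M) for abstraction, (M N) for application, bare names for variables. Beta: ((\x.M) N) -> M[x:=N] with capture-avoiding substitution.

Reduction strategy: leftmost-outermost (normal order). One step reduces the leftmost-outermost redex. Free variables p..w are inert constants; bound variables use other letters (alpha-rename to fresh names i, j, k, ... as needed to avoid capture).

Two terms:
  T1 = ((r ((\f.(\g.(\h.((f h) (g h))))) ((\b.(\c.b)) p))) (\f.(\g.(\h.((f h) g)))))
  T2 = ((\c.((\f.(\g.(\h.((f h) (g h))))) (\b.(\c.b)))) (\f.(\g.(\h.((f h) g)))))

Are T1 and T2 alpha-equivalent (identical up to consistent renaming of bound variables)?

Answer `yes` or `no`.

Answer: no

Derivation:
Term 1: ((r ((\f.(\g.(\h.((f h) (g h))))) ((\b.(\c.b)) p))) (\f.(\g.(\h.((f h) g)))))
Term 2: ((\c.((\f.(\g.(\h.((f h) (g h))))) (\b.(\c.b)))) (\f.(\g.(\h.((f h) g)))))
Alpha-equivalence: compare structure up to binder renaming.
Result: False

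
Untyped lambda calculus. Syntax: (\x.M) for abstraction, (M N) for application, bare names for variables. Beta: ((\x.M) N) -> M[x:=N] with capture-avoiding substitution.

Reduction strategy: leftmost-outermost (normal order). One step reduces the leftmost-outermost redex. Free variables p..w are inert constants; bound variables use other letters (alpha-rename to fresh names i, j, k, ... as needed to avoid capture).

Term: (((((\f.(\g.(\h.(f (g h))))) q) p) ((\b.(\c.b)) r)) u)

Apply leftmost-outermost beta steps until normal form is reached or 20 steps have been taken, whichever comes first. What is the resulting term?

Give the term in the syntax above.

Answer: ((q (p (\c.r))) u)

Derivation:
Step 0: (((((\f.(\g.(\h.(f (g h))))) q) p) ((\b.(\c.b)) r)) u)
Step 1: ((((\g.(\h.(q (g h)))) p) ((\b.(\c.b)) r)) u)
Step 2: (((\h.(q (p h))) ((\b.(\c.b)) r)) u)
Step 3: ((q (p ((\b.(\c.b)) r))) u)
Step 4: ((q (p (\c.r))) u)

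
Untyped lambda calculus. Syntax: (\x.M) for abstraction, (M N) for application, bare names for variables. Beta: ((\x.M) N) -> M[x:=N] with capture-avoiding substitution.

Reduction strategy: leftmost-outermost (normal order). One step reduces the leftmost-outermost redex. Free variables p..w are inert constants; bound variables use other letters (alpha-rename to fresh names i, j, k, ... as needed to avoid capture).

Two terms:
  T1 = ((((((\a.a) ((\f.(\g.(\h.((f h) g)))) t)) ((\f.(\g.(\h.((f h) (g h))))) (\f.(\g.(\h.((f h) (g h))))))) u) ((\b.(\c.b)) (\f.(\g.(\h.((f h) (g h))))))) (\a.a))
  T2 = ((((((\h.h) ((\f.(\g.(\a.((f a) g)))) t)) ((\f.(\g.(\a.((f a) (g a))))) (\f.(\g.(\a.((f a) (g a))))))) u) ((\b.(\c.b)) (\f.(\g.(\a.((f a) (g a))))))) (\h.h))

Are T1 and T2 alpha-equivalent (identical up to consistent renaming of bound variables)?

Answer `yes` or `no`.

Term 1: ((((((\a.a) ((\f.(\g.(\h.((f h) g)))) t)) ((\f.(\g.(\h.((f h) (g h))))) (\f.(\g.(\h.((f h) (g h))))))) u) ((\b.(\c.b)) (\f.(\g.(\h.((f h) (g h))))))) (\a.a))
Term 2: ((((((\h.h) ((\f.(\g.(\a.((f a) g)))) t)) ((\f.(\g.(\a.((f a) (g a))))) (\f.(\g.(\a.((f a) (g a))))))) u) ((\b.(\c.b)) (\f.(\g.(\a.((f a) (g a))))))) (\h.h))
Alpha-equivalence: compare structure up to binder renaming.
Result: True

Answer: yes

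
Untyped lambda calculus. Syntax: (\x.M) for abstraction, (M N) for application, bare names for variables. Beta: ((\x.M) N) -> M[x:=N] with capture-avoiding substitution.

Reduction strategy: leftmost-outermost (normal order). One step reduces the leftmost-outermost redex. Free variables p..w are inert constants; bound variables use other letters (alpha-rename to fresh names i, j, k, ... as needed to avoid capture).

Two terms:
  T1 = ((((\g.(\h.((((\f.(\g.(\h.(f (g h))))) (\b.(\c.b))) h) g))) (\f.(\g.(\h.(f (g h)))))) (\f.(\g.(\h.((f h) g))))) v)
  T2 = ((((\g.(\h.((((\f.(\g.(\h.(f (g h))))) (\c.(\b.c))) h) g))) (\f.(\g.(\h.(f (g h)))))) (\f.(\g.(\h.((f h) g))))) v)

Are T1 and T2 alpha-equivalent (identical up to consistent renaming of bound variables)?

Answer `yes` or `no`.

Answer: yes

Derivation:
Term 1: ((((\g.(\h.((((\f.(\g.(\h.(f (g h))))) (\b.(\c.b))) h) g))) (\f.(\g.(\h.(f (g h)))))) (\f.(\g.(\h.((f h) g))))) v)
Term 2: ((((\g.(\h.((((\f.(\g.(\h.(f (g h))))) (\c.(\b.c))) h) g))) (\f.(\g.(\h.(f (g h)))))) (\f.(\g.(\h.((f h) g))))) v)
Alpha-equivalence: compare structure up to binder renaming.
Result: True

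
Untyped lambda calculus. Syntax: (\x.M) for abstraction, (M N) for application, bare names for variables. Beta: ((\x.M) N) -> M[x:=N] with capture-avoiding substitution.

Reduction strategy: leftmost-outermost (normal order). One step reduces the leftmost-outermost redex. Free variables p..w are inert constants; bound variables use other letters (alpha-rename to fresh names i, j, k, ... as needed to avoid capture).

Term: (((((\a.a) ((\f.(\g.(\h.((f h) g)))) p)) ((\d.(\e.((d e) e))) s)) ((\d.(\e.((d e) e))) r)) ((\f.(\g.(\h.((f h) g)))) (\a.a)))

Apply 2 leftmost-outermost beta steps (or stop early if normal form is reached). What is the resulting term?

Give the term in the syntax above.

Answer: ((((\g.(\h.((p h) g))) ((\d.(\e.((d e) e))) s)) ((\d.(\e.((d e) e))) r)) ((\f.(\g.(\h.((f h) g)))) (\a.a)))

Derivation:
Step 0: (((((\a.a) ((\f.(\g.(\h.((f h) g)))) p)) ((\d.(\e.((d e) e))) s)) ((\d.(\e.((d e) e))) r)) ((\f.(\g.(\h.((f h) g)))) (\a.a)))
Step 1: (((((\f.(\g.(\h.((f h) g)))) p) ((\d.(\e.((d e) e))) s)) ((\d.(\e.((d e) e))) r)) ((\f.(\g.(\h.((f h) g)))) (\a.a)))
Step 2: ((((\g.(\h.((p h) g))) ((\d.(\e.((d e) e))) s)) ((\d.(\e.((d e) e))) r)) ((\f.(\g.(\h.((f h) g)))) (\a.a)))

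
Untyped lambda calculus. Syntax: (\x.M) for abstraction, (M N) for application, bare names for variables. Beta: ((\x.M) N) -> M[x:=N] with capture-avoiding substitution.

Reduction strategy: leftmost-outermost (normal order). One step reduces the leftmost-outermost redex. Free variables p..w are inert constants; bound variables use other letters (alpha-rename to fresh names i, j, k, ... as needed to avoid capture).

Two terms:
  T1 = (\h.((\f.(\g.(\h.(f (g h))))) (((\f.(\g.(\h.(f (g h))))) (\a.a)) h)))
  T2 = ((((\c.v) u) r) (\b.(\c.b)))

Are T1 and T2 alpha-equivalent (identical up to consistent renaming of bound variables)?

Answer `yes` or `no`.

Term 1: (\h.((\f.(\g.(\h.(f (g h))))) (((\f.(\g.(\h.(f (g h))))) (\a.a)) h)))
Term 2: ((((\c.v) u) r) (\b.(\c.b)))
Alpha-equivalence: compare structure up to binder renaming.
Result: False

Answer: no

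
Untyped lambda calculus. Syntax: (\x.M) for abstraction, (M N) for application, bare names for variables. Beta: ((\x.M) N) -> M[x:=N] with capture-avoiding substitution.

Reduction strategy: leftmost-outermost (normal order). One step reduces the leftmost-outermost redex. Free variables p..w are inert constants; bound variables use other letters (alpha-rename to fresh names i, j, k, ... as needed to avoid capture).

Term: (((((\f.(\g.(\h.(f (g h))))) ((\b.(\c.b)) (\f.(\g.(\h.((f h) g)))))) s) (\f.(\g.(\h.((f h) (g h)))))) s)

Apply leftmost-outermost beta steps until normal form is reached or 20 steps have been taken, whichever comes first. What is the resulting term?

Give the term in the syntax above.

Answer: (\g.(\h.((s h) g)))

Derivation:
Step 0: (((((\f.(\g.(\h.(f (g h))))) ((\b.(\c.b)) (\f.(\g.(\h.((f h) g)))))) s) (\f.(\g.(\h.((f h) (g h)))))) s)
Step 1: ((((\g.(\h.(((\b.(\c.b)) (\f.(\g.(\h.((f h) g))))) (g h)))) s) (\f.(\g.(\h.((f h) (g h)))))) s)
Step 2: (((\h.(((\b.(\c.b)) (\f.(\g.(\h.((f h) g))))) (s h))) (\f.(\g.(\h.((f h) (g h)))))) s)
Step 3: ((((\b.(\c.b)) (\f.(\g.(\h.((f h) g))))) (s (\f.(\g.(\h.((f h) (g h))))))) s)
Step 4: (((\c.(\f.(\g.(\h.((f h) g))))) (s (\f.(\g.(\h.((f h) (g h))))))) s)
Step 5: ((\f.(\g.(\h.((f h) g)))) s)
Step 6: (\g.(\h.((s h) g)))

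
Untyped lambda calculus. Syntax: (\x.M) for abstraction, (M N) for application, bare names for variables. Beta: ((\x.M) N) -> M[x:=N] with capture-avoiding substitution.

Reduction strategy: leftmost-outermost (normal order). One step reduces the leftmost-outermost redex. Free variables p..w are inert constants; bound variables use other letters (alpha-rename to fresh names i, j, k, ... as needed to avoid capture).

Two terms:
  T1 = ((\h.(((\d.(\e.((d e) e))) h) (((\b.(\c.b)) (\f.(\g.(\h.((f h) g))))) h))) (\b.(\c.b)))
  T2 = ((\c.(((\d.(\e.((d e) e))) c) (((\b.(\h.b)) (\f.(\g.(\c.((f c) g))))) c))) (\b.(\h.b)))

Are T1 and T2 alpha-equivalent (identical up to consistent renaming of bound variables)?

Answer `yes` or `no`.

Term 1: ((\h.(((\d.(\e.((d e) e))) h) (((\b.(\c.b)) (\f.(\g.(\h.((f h) g))))) h))) (\b.(\c.b)))
Term 2: ((\c.(((\d.(\e.((d e) e))) c) (((\b.(\h.b)) (\f.(\g.(\c.((f c) g))))) c))) (\b.(\h.b)))
Alpha-equivalence: compare structure up to binder renaming.
Result: True

Answer: yes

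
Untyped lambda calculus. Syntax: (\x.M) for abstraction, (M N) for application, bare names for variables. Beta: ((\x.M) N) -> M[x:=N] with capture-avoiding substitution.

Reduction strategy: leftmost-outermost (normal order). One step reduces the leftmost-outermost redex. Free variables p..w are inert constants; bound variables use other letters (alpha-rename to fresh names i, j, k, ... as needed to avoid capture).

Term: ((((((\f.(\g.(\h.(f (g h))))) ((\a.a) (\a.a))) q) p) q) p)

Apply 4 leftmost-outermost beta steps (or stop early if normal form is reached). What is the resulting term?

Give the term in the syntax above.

Step 0: ((((((\f.(\g.(\h.(f (g h))))) ((\a.a) (\a.a))) q) p) q) p)
Step 1: (((((\g.(\h.(((\a.a) (\a.a)) (g h)))) q) p) q) p)
Step 2: ((((\h.(((\a.a) (\a.a)) (q h))) p) q) p)
Step 3: (((((\a.a) (\a.a)) (q p)) q) p)
Step 4: ((((\a.a) (q p)) q) p)

Answer: ((((\a.a) (q p)) q) p)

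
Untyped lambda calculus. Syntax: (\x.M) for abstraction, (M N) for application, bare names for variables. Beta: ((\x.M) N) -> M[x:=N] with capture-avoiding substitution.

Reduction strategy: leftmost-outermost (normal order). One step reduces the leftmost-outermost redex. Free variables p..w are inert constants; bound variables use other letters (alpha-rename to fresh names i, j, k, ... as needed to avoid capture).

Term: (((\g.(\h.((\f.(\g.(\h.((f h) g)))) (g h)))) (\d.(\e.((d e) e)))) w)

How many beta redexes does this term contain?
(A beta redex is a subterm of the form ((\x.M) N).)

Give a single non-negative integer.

Term: (((\g.(\h.((\f.(\g.(\h.((f h) g)))) (g h)))) (\d.(\e.((d e) e)))) w)
  Redex: ((\g.(\h.((\f.(\g.(\h.((f h) g)))) (g h)))) (\d.(\e.((d e) e))))
  Redex: ((\f.(\g.(\h.((f h) g)))) (g h))
Total redexes: 2

Answer: 2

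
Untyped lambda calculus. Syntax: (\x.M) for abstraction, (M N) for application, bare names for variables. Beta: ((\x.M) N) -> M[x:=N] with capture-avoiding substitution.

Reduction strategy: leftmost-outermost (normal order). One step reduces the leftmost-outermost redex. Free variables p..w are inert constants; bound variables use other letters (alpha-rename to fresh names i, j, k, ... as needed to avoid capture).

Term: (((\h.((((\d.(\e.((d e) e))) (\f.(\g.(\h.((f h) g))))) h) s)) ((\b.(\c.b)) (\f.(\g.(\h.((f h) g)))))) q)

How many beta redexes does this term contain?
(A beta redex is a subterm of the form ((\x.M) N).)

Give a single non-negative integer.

Answer: 3

Derivation:
Term: (((\h.((((\d.(\e.((d e) e))) (\f.(\g.(\h.((f h) g))))) h) s)) ((\b.(\c.b)) (\f.(\g.(\h.((f h) g)))))) q)
  Redex: ((\h.((((\d.(\e.((d e) e))) (\f.(\g.(\h.((f h) g))))) h) s)) ((\b.(\c.b)) (\f.(\g.(\h.((f h) g))))))
  Redex: ((\d.(\e.((d e) e))) (\f.(\g.(\h.((f h) g)))))
  Redex: ((\b.(\c.b)) (\f.(\g.(\h.((f h) g)))))
Total redexes: 3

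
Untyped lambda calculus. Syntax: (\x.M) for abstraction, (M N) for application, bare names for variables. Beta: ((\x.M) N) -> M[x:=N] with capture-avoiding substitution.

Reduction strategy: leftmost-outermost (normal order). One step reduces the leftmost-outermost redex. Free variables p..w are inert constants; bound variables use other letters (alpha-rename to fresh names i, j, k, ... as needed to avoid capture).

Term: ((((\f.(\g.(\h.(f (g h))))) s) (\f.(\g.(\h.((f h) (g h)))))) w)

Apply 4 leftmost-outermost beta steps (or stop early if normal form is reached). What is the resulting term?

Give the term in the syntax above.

Answer: (s (\g.(\h.((w h) (g h)))))

Derivation:
Step 0: ((((\f.(\g.(\h.(f (g h))))) s) (\f.(\g.(\h.((f h) (g h)))))) w)
Step 1: (((\g.(\h.(s (g h)))) (\f.(\g.(\h.((f h) (g h)))))) w)
Step 2: ((\h.(s ((\f.(\g.(\h.((f h) (g h))))) h))) w)
Step 3: (s ((\f.(\g.(\h.((f h) (g h))))) w))
Step 4: (s (\g.(\h.((w h) (g h)))))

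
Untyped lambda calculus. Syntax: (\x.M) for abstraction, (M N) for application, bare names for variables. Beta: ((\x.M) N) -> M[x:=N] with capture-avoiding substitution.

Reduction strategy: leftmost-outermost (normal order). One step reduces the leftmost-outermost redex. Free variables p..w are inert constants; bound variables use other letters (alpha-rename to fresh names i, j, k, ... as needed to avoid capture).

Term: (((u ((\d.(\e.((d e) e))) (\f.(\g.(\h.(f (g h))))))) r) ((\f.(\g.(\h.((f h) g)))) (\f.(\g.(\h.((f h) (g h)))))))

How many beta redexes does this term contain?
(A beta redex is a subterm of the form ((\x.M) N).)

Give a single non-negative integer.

Answer: 2

Derivation:
Term: (((u ((\d.(\e.((d e) e))) (\f.(\g.(\h.(f (g h))))))) r) ((\f.(\g.(\h.((f h) g)))) (\f.(\g.(\h.((f h) (g h)))))))
  Redex: ((\d.(\e.((d e) e))) (\f.(\g.(\h.(f (g h))))))
  Redex: ((\f.(\g.(\h.((f h) g)))) (\f.(\g.(\h.((f h) (g h))))))
Total redexes: 2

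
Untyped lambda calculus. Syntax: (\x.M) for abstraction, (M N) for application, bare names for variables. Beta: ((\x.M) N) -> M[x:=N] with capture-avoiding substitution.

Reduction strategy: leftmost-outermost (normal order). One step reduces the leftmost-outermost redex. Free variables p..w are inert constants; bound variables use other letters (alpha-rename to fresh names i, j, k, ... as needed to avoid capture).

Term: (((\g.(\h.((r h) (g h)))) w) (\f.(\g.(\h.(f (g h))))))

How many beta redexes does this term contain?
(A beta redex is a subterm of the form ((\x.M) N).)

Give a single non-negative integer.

Answer: 1

Derivation:
Term: (((\g.(\h.((r h) (g h)))) w) (\f.(\g.(\h.(f (g h))))))
  Redex: ((\g.(\h.((r h) (g h)))) w)
Total redexes: 1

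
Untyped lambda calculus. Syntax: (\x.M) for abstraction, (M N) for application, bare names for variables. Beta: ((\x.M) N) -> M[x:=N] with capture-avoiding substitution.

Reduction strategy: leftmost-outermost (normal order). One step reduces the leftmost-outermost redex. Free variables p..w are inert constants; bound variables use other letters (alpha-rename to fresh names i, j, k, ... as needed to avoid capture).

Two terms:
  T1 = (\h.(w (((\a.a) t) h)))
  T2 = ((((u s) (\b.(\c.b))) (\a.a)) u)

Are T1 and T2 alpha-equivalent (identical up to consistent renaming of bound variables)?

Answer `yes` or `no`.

Term 1: (\h.(w (((\a.a) t) h)))
Term 2: ((((u s) (\b.(\c.b))) (\a.a)) u)
Alpha-equivalence: compare structure up to binder renaming.
Result: False

Answer: no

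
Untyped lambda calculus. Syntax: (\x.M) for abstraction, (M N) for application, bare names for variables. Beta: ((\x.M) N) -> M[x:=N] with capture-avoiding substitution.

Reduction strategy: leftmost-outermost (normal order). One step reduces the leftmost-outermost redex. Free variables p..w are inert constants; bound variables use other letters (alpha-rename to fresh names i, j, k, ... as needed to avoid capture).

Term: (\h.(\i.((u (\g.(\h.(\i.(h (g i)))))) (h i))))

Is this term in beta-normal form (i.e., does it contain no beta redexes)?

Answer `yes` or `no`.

Term: (\h.(\i.((u (\g.(\h.(\i.(h (g i)))))) (h i))))
No beta redexes found.

Answer: yes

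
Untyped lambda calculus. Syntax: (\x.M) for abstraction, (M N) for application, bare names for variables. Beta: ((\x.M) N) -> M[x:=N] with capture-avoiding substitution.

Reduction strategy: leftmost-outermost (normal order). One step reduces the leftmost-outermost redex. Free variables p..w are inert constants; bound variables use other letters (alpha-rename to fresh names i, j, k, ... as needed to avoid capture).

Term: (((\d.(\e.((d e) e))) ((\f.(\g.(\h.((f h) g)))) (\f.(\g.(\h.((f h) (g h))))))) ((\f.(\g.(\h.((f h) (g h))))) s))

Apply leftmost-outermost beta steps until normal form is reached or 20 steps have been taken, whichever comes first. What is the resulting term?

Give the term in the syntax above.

Answer: (\h.((s (\i.((s i) (h i)))) (h (\i.((s i) (h i))))))

Derivation:
Step 0: (((\d.(\e.((d e) e))) ((\f.(\g.(\h.((f h) g)))) (\f.(\g.(\h.((f h) (g h))))))) ((\f.(\g.(\h.((f h) (g h))))) s))
Step 1: ((\e.((((\f.(\g.(\h.((f h) g)))) (\f.(\g.(\h.((f h) (g h)))))) e) e)) ((\f.(\g.(\h.((f h) (g h))))) s))
Step 2: ((((\f.(\g.(\h.((f h) g)))) (\f.(\g.(\h.((f h) (g h)))))) ((\f.(\g.(\h.((f h) (g h))))) s)) ((\f.(\g.(\h.((f h) (g h))))) s))
Step 3: (((\g.(\h.(((\f.(\g.(\h.((f h) (g h))))) h) g))) ((\f.(\g.(\h.((f h) (g h))))) s)) ((\f.(\g.(\h.((f h) (g h))))) s))
Step 4: ((\h.(((\f.(\g.(\h.((f h) (g h))))) h) ((\f.(\g.(\h.((f h) (g h))))) s))) ((\f.(\g.(\h.((f h) (g h))))) s))
Step 5: (((\f.(\g.(\h.((f h) (g h))))) ((\f.(\g.(\h.((f h) (g h))))) s)) ((\f.(\g.(\h.((f h) (g h))))) s))
Step 6: ((\g.(\h.((((\f.(\g.(\h.((f h) (g h))))) s) h) (g h)))) ((\f.(\g.(\h.((f h) (g h))))) s))
Step 7: (\h.((((\f.(\g.(\h.((f h) (g h))))) s) h) (((\f.(\g.(\h.((f h) (g h))))) s) h)))
Step 8: (\h.(((\g.(\h.((s h) (g h)))) h) (((\f.(\g.(\h.((f h) (g h))))) s) h)))
Step 9: (\h.((\i.((s i) (h i))) (((\f.(\g.(\h.((f h) (g h))))) s) h)))
Step 10: (\h.((s (((\f.(\g.(\h.((f h) (g h))))) s) h)) (h (((\f.(\g.(\h.((f h) (g h))))) s) h))))
Step 11: (\h.((s ((\g.(\h.((s h) (g h)))) h)) (h (((\f.(\g.(\h.((f h) (g h))))) s) h))))
Step 12: (\h.((s (\i.((s i) (h i)))) (h (((\f.(\g.(\h.((f h) (g h))))) s) h))))
Step 13: (\h.((s (\i.((s i) (h i)))) (h ((\g.(\h.((s h) (g h)))) h))))
Step 14: (\h.((s (\i.((s i) (h i)))) (h (\i.((s i) (h i))))))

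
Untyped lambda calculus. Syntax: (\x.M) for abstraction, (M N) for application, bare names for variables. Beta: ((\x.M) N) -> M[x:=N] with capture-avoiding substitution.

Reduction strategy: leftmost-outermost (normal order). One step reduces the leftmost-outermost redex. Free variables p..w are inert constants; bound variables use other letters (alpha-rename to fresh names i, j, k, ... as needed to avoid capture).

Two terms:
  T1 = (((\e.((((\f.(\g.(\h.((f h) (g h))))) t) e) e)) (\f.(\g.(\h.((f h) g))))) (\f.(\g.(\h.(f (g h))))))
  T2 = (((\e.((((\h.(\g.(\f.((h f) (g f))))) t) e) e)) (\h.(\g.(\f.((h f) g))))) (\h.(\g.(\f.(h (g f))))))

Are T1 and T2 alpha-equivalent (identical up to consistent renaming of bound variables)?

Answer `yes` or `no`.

Term 1: (((\e.((((\f.(\g.(\h.((f h) (g h))))) t) e) e)) (\f.(\g.(\h.((f h) g))))) (\f.(\g.(\h.(f (g h))))))
Term 2: (((\e.((((\h.(\g.(\f.((h f) (g f))))) t) e) e)) (\h.(\g.(\f.((h f) g))))) (\h.(\g.(\f.(h (g f))))))
Alpha-equivalence: compare structure up to binder renaming.
Result: True

Answer: yes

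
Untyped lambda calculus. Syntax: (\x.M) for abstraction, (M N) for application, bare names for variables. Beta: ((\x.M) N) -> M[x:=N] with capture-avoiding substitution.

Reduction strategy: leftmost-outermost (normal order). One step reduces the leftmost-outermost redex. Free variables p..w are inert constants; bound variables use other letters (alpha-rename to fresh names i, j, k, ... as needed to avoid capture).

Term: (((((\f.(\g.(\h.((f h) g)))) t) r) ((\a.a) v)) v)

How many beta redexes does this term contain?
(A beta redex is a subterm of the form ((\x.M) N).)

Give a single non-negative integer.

Term: (((((\f.(\g.(\h.((f h) g)))) t) r) ((\a.a) v)) v)
  Redex: ((\f.(\g.(\h.((f h) g)))) t)
  Redex: ((\a.a) v)
Total redexes: 2

Answer: 2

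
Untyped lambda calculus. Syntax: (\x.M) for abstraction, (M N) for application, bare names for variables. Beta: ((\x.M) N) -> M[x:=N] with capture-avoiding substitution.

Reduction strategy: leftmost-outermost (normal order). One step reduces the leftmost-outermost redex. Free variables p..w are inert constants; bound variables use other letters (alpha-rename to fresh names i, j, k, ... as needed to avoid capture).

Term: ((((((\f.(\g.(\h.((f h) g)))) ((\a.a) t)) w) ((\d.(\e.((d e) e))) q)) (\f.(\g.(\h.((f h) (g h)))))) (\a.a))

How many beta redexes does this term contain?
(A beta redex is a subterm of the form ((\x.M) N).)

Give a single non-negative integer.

Answer: 3

Derivation:
Term: ((((((\f.(\g.(\h.((f h) g)))) ((\a.a) t)) w) ((\d.(\e.((d e) e))) q)) (\f.(\g.(\h.((f h) (g h)))))) (\a.a))
  Redex: ((\f.(\g.(\h.((f h) g)))) ((\a.a) t))
  Redex: ((\a.a) t)
  Redex: ((\d.(\e.((d e) e))) q)
Total redexes: 3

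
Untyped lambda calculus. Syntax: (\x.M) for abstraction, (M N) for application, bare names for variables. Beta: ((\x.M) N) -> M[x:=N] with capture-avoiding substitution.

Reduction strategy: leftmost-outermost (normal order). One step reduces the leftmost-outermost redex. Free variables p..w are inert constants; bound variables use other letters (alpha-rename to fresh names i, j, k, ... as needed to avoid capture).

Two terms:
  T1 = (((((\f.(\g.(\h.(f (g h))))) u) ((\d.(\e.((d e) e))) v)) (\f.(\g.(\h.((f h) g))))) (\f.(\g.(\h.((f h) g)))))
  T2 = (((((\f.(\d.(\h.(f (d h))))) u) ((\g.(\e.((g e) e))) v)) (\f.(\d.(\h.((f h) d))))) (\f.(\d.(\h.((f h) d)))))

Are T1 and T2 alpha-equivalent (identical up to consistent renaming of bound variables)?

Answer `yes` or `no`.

Answer: yes

Derivation:
Term 1: (((((\f.(\g.(\h.(f (g h))))) u) ((\d.(\e.((d e) e))) v)) (\f.(\g.(\h.((f h) g))))) (\f.(\g.(\h.((f h) g)))))
Term 2: (((((\f.(\d.(\h.(f (d h))))) u) ((\g.(\e.((g e) e))) v)) (\f.(\d.(\h.((f h) d))))) (\f.(\d.(\h.((f h) d)))))
Alpha-equivalence: compare structure up to binder renaming.
Result: True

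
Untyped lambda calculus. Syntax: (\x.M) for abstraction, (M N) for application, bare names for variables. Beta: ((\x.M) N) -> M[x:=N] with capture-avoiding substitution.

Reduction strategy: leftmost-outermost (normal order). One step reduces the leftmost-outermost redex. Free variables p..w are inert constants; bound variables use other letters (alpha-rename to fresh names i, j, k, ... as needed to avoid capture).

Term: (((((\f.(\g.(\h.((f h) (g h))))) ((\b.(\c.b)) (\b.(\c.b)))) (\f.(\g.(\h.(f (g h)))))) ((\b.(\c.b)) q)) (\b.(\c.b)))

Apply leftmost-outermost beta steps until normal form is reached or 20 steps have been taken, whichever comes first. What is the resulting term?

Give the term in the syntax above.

Step 0: (((((\f.(\g.(\h.((f h) (g h))))) ((\b.(\c.b)) (\b.(\c.b)))) (\f.(\g.(\h.(f (g h)))))) ((\b.(\c.b)) q)) (\b.(\c.b)))
Step 1: ((((\g.(\h.((((\b.(\c.b)) (\b.(\c.b))) h) (g h)))) (\f.(\g.(\h.(f (g h)))))) ((\b.(\c.b)) q)) (\b.(\c.b)))
Step 2: (((\h.((((\b.(\c.b)) (\b.(\c.b))) h) ((\f.(\g.(\h.(f (g h))))) h))) ((\b.(\c.b)) q)) (\b.(\c.b)))
Step 3: (((((\b.(\c.b)) (\b.(\c.b))) ((\b.(\c.b)) q)) ((\f.(\g.(\h.(f (g h))))) ((\b.(\c.b)) q))) (\b.(\c.b)))
Step 4: ((((\c.(\b.(\c.b))) ((\b.(\c.b)) q)) ((\f.(\g.(\h.(f (g h))))) ((\b.(\c.b)) q))) (\b.(\c.b)))
Step 5: (((\b.(\c.b)) ((\f.(\g.(\h.(f (g h))))) ((\b.(\c.b)) q))) (\b.(\c.b)))
Step 6: ((\c.((\f.(\g.(\h.(f (g h))))) ((\b.(\c.b)) q))) (\b.(\c.b)))
Step 7: ((\f.(\g.(\h.(f (g h))))) ((\b.(\c.b)) q))
Step 8: (\g.(\h.(((\b.(\c.b)) q) (g h))))
Step 9: (\g.(\h.((\c.q) (g h))))
Step 10: (\g.(\h.q))

Answer: (\g.(\h.q))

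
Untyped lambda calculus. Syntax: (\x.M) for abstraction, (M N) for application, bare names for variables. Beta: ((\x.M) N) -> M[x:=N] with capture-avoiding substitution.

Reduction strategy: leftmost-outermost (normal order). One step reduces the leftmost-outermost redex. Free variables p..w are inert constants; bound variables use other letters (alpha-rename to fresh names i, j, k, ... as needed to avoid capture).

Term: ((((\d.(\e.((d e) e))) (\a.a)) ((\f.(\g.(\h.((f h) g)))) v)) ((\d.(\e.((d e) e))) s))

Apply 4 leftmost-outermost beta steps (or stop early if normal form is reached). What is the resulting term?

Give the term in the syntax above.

Answer: (((\g.(\h.((v h) g))) ((\f.(\g.(\h.((f h) g)))) v)) ((\d.(\e.((d e) e))) s))

Derivation:
Step 0: ((((\d.(\e.((d e) e))) (\a.a)) ((\f.(\g.(\h.((f h) g)))) v)) ((\d.(\e.((d e) e))) s))
Step 1: (((\e.(((\a.a) e) e)) ((\f.(\g.(\h.((f h) g)))) v)) ((\d.(\e.((d e) e))) s))
Step 2: ((((\a.a) ((\f.(\g.(\h.((f h) g)))) v)) ((\f.(\g.(\h.((f h) g)))) v)) ((\d.(\e.((d e) e))) s))
Step 3: ((((\f.(\g.(\h.((f h) g)))) v) ((\f.(\g.(\h.((f h) g)))) v)) ((\d.(\e.((d e) e))) s))
Step 4: (((\g.(\h.((v h) g))) ((\f.(\g.(\h.((f h) g)))) v)) ((\d.(\e.((d e) e))) s))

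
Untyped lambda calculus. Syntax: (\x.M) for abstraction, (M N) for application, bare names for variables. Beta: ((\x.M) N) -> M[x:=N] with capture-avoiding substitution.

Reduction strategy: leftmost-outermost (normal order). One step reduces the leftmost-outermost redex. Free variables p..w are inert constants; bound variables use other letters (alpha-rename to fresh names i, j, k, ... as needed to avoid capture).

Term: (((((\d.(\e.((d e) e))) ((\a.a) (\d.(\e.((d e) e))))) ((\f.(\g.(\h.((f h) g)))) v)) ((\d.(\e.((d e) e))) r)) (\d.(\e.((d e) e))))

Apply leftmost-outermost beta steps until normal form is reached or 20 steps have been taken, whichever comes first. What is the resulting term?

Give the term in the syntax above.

Answer: ((((v (\g.(\h.((v h) g)))) (\g.(\h.((v h) g)))) (\e.((r e) e))) (\d.(\e.((d e) e))))

Derivation:
Step 0: (((((\d.(\e.((d e) e))) ((\a.a) (\d.(\e.((d e) e))))) ((\f.(\g.(\h.((f h) g)))) v)) ((\d.(\e.((d e) e))) r)) (\d.(\e.((d e) e))))
Step 1: ((((\e.((((\a.a) (\d.(\e.((d e) e)))) e) e)) ((\f.(\g.(\h.((f h) g)))) v)) ((\d.(\e.((d e) e))) r)) (\d.(\e.((d e) e))))
Step 2: ((((((\a.a) (\d.(\e.((d e) e)))) ((\f.(\g.(\h.((f h) g)))) v)) ((\f.(\g.(\h.((f h) g)))) v)) ((\d.(\e.((d e) e))) r)) (\d.(\e.((d e) e))))
Step 3: (((((\d.(\e.((d e) e))) ((\f.(\g.(\h.((f h) g)))) v)) ((\f.(\g.(\h.((f h) g)))) v)) ((\d.(\e.((d e) e))) r)) (\d.(\e.((d e) e))))
Step 4: ((((\e.((((\f.(\g.(\h.((f h) g)))) v) e) e)) ((\f.(\g.(\h.((f h) g)))) v)) ((\d.(\e.((d e) e))) r)) (\d.(\e.((d e) e))))
Step 5: ((((((\f.(\g.(\h.((f h) g)))) v) ((\f.(\g.(\h.((f h) g)))) v)) ((\f.(\g.(\h.((f h) g)))) v)) ((\d.(\e.((d e) e))) r)) (\d.(\e.((d e) e))))
Step 6: (((((\g.(\h.((v h) g))) ((\f.(\g.(\h.((f h) g)))) v)) ((\f.(\g.(\h.((f h) g)))) v)) ((\d.(\e.((d e) e))) r)) (\d.(\e.((d e) e))))
Step 7: ((((\h.((v h) ((\f.(\g.(\h.((f h) g)))) v))) ((\f.(\g.(\h.((f h) g)))) v)) ((\d.(\e.((d e) e))) r)) (\d.(\e.((d e) e))))
Step 8: ((((v ((\f.(\g.(\h.((f h) g)))) v)) ((\f.(\g.(\h.((f h) g)))) v)) ((\d.(\e.((d e) e))) r)) (\d.(\e.((d e) e))))
Step 9: ((((v (\g.(\h.((v h) g)))) ((\f.(\g.(\h.((f h) g)))) v)) ((\d.(\e.((d e) e))) r)) (\d.(\e.((d e) e))))
Step 10: ((((v (\g.(\h.((v h) g)))) (\g.(\h.((v h) g)))) ((\d.(\e.((d e) e))) r)) (\d.(\e.((d e) e))))
Step 11: ((((v (\g.(\h.((v h) g)))) (\g.(\h.((v h) g)))) (\e.((r e) e))) (\d.(\e.((d e) e))))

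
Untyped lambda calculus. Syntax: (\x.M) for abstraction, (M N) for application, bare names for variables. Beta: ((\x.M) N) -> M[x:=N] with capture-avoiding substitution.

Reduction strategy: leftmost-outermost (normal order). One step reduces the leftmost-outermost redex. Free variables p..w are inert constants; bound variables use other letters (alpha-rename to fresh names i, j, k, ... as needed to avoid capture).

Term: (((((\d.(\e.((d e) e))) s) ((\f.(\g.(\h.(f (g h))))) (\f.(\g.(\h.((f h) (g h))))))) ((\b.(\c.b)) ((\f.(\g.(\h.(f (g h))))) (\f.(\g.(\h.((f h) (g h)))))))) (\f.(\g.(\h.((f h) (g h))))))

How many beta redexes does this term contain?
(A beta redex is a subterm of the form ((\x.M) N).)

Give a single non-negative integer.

Answer: 4

Derivation:
Term: (((((\d.(\e.((d e) e))) s) ((\f.(\g.(\h.(f (g h))))) (\f.(\g.(\h.((f h) (g h))))))) ((\b.(\c.b)) ((\f.(\g.(\h.(f (g h))))) (\f.(\g.(\h.((f h) (g h)))))))) (\f.(\g.(\h.((f h) (g h))))))
  Redex: ((\d.(\e.((d e) e))) s)
  Redex: ((\f.(\g.(\h.(f (g h))))) (\f.(\g.(\h.((f h) (g h))))))
  Redex: ((\b.(\c.b)) ((\f.(\g.(\h.(f (g h))))) (\f.(\g.(\h.((f h) (g h)))))))
  Redex: ((\f.(\g.(\h.(f (g h))))) (\f.(\g.(\h.((f h) (g h))))))
Total redexes: 4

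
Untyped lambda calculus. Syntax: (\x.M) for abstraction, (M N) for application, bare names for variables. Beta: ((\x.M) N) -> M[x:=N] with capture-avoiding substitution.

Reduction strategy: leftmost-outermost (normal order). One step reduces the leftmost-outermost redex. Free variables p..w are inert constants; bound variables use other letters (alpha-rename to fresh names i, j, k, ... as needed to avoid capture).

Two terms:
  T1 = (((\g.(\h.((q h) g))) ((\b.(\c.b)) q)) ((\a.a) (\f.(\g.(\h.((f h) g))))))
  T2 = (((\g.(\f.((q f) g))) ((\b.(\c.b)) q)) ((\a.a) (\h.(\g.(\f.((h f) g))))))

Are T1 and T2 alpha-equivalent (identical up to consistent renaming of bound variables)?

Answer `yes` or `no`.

Term 1: (((\g.(\h.((q h) g))) ((\b.(\c.b)) q)) ((\a.a) (\f.(\g.(\h.((f h) g))))))
Term 2: (((\g.(\f.((q f) g))) ((\b.(\c.b)) q)) ((\a.a) (\h.(\g.(\f.((h f) g))))))
Alpha-equivalence: compare structure up to binder renaming.
Result: True

Answer: yes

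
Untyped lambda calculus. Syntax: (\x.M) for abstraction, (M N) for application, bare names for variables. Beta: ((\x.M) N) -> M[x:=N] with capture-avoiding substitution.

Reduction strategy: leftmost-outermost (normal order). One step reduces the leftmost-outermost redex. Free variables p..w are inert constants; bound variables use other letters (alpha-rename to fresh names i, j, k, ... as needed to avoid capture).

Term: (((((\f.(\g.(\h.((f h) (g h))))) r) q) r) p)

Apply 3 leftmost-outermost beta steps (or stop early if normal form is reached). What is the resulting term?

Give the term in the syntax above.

Answer: (((r r) (q r)) p)

Derivation:
Step 0: (((((\f.(\g.(\h.((f h) (g h))))) r) q) r) p)
Step 1: ((((\g.(\h.((r h) (g h)))) q) r) p)
Step 2: (((\h.((r h) (q h))) r) p)
Step 3: (((r r) (q r)) p)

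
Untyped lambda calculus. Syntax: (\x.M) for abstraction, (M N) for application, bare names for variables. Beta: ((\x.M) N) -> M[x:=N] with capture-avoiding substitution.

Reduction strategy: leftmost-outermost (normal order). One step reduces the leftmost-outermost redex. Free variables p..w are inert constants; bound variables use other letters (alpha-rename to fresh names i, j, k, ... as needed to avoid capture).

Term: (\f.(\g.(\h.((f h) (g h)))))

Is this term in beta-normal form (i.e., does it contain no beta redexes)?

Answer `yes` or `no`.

Term: (\f.(\g.(\h.((f h) (g h)))))
No beta redexes found.

Answer: yes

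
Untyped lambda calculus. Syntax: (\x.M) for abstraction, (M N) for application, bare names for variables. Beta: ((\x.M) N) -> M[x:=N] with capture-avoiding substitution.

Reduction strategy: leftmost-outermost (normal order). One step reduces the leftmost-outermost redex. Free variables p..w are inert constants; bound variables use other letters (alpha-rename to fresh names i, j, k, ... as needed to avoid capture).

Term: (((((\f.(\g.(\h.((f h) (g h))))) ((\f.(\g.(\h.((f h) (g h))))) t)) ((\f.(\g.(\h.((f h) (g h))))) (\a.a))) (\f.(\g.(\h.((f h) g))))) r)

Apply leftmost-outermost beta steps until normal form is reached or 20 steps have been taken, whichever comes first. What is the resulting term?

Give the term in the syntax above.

Answer: (((t (\h.(h (\g.(\i.((h i) g)))))) (\g.(\h.((h (\g.(\i.((h i) g)))) g)))) r)

Derivation:
Step 0: (((((\f.(\g.(\h.((f h) (g h))))) ((\f.(\g.(\h.((f h) (g h))))) t)) ((\f.(\g.(\h.((f h) (g h))))) (\a.a))) (\f.(\g.(\h.((f h) g))))) r)
Step 1: ((((\g.(\h.((((\f.(\g.(\h.((f h) (g h))))) t) h) (g h)))) ((\f.(\g.(\h.((f h) (g h))))) (\a.a))) (\f.(\g.(\h.((f h) g))))) r)
Step 2: (((\h.((((\f.(\g.(\h.((f h) (g h))))) t) h) (((\f.(\g.(\h.((f h) (g h))))) (\a.a)) h))) (\f.(\g.(\h.((f h) g))))) r)
Step 3: (((((\f.(\g.(\h.((f h) (g h))))) t) (\f.(\g.(\h.((f h) g))))) (((\f.(\g.(\h.((f h) (g h))))) (\a.a)) (\f.(\g.(\h.((f h) g)))))) r)
Step 4: ((((\g.(\h.((t h) (g h)))) (\f.(\g.(\h.((f h) g))))) (((\f.(\g.(\h.((f h) (g h))))) (\a.a)) (\f.(\g.(\h.((f h) g)))))) r)
Step 5: (((\h.((t h) ((\f.(\g.(\h.((f h) g)))) h))) (((\f.(\g.(\h.((f h) (g h))))) (\a.a)) (\f.(\g.(\h.((f h) g)))))) r)
Step 6: (((t (((\f.(\g.(\h.((f h) (g h))))) (\a.a)) (\f.(\g.(\h.((f h) g)))))) ((\f.(\g.(\h.((f h) g)))) (((\f.(\g.(\h.((f h) (g h))))) (\a.a)) (\f.(\g.(\h.((f h) g))))))) r)
Step 7: (((t ((\g.(\h.(((\a.a) h) (g h)))) (\f.(\g.(\h.((f h) g)))))) ((\f.(\g.(\h.((f h) g)))) (((\f.(\g.(\h.((f h) (g h))))) (\a.a)) (\f.(\g.(\h.((f h) g))))))) r)
Step 8: (((t (\h.(((\a.a) h) ((\f.(\g.(\h.((f h) g)))) h)))) ((\f.(\g.(\h.((f h) g)))) (((\f.(\g.(\h.((f h) (g h))))) (\a.a)) (\f.(\g.(\h.((f h) g))))))) r)
Step 9: (((t (\h.(h ((\f.(\g.(\h.((f h) g)))) h)))) ((\f.(\g.(\h.((f h) g)))) (((\f.(\g.(\h.((f h) (g h))))) (\a.a)) (\f.(\g.(\h.((f h) g))))))) r)
Step 10: (((t (\h.(h (\g.(\i.((h i) g)))))) ((\f.(\g.(\h.((f h) g)))) (((\f.(\g.(\h.((f h) (g h))))) (\a.a)) (\f.(\g.(\h.((f h) g))))))) r)
Step 11: (((t (\h.(h (\g.(\i.((h i) g)))))) (\g.(\h.(((((\f.(\g.(\h.((f h) (g h))))) (\a.a)) (\f.(\g.(\h.((f h) g))))) h) g)))) r)
Step 12: (((t (\h.(h (\g.(\i.((h i) g)))))) (\g.(\h.((((\g.(\h.(((\a.a) h) (g h)))) (\f.(\g.(\h.((f h) g))))) h) g)))) r)
Step 13: (((t (\h.(h (\g.(\i.((h i) g)))))) (\g.(\h.(((\h.(((\a.a) h) ((\f.(\g.(\h.((f h) g)))) h))) h) g)))) r)
Step 14: (((t (\h.(h (\g.(\i.((h i) g)))))) (\g.(\h.((((\a.a) h) ((\f.(\g.(\h.((f h) g)))) h)) g)))) r)
Step 15: (((t (\h.(h (\g.(\i.((h i) g)))))) (\g.(\h.((h ((\f.(\g.(\h.((f h) g)))) h)) g)))) r)
Step 16: (((t (\h.(h (\g.(\i.((h i) g)))))) (\g.(\h.((h (\g.(\i.((h i) g)))) g)))) r)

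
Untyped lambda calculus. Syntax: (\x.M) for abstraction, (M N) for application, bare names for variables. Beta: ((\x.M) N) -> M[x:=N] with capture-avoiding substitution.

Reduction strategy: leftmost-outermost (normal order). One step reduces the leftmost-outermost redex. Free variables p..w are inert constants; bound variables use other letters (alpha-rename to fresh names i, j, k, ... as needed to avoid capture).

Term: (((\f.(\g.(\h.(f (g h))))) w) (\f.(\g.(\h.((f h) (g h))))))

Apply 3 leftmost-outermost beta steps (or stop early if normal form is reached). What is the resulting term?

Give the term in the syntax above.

Step 0: (((\f.(\g.(\h.(f (g h))))) w) (\f.(\g.(\h.((f h) (g h))))))
Step 1: ((\g.(\h.(w (g h)))) (\f.(\g.(\h.((f h) (g h))))))
Step 2: (\h.(w ((\f.(\g.(\h.((f h) (g h))))) h)))
Step 3: (\h.(w (\g.(\i.((h i) (g i))))))

Answer: (\h.(w (\g.(\i.((h i) (g i))))))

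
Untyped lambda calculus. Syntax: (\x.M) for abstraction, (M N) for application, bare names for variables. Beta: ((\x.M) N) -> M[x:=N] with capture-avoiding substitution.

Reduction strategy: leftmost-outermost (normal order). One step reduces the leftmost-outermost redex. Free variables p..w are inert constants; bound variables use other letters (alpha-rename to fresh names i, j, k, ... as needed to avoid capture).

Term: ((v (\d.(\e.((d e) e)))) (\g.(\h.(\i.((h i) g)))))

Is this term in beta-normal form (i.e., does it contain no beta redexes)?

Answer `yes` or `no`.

Answer: yes

Derivation:
Term: ((v (\d.(\e.((d e) e)))) (\g.(\h.(\i.((h i) g)))))
No beta redexes found.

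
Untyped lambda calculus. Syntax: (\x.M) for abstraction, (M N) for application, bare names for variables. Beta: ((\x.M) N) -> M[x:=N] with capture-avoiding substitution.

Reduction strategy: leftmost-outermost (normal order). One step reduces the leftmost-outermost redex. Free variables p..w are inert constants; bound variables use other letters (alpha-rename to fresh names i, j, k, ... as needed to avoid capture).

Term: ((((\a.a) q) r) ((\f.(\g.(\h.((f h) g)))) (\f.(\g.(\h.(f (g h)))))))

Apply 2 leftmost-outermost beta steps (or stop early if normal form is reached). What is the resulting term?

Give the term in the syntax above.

Step 0: ((((\a.a) q) r) ((\f.(\g.(\h.((f h) g)))) (\f.(\g.(\h.(f (g h)))))))
Step 1: ((q r) ((\f.(\g.(\h.((f h) g)))) (\f.(\g.(\h.(f (g h)))))))
Step 2: ((q r) (\g.(\h.(((\f.(\g.(\h.(f (g h))))) h) g))))

Answer: ((q r) (\g.(\h.(((\f.(\g.(\h.(f (g h))))) h) g))))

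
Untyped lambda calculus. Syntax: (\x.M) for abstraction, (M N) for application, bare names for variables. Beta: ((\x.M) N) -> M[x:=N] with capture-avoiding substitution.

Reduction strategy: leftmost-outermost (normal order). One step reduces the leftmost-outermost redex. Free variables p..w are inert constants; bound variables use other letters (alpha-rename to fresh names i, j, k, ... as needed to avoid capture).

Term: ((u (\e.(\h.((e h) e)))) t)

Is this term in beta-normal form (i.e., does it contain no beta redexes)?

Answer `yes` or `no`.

Term: ((u (\e.(\h.((e h) e)))) t)
No beta redexes found.

Answer: yes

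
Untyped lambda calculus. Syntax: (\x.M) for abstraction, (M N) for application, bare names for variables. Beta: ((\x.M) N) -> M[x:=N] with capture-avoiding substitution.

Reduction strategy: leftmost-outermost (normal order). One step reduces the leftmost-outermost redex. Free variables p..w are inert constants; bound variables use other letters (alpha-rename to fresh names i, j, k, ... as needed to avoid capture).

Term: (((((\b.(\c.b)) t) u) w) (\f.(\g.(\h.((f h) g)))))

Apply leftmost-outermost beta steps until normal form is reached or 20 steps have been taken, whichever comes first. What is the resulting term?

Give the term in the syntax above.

Answer: ((t w) (\f.(\g.(\h.((f h) g)))))

Derivation:
Step 0: (((((\b.(\c.b)) t) u) w) (\f.(\g.(\h.((f h) g)))))
Step 1: ((((\c.t) u) w) (\f.(\g.(\h.((f h) g)))))
Step 2: ((t w) (\f.(\g.(\h.((f h) g)))))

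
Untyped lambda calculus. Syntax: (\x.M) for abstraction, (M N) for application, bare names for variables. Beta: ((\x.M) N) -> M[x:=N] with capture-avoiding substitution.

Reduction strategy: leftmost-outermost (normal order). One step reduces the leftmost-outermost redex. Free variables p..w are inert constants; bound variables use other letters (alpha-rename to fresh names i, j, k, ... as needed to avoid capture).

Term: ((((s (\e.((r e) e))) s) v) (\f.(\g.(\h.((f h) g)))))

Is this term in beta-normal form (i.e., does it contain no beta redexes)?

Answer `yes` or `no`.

Answer: yes

Derivation:
Term: ((((s (\e.((r e) e))) s) v) (\f.(\g.(\h.((f h) g)))))
No beta redexes found.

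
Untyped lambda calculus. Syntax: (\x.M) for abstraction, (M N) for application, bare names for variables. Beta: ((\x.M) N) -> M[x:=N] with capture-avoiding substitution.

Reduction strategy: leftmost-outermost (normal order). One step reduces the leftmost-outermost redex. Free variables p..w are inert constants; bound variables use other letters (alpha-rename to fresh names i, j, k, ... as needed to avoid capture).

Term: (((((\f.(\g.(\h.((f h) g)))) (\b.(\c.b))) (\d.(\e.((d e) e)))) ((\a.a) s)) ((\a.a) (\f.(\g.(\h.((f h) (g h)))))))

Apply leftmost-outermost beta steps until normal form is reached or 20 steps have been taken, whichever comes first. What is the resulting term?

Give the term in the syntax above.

Step 0: (((((\f.(\g.(\h.((f h) g)))) (\b.(\c.b))) (\d.(\e.((d e) e)))) ((\a.a) s)) ((\a.a) (\f.(\g.(\h.((f h) (g h)))))))
Step 1: ((((\g.(\h.(((\b.(\c.b)) h) g))) (\d.(\e.((d e) e)))) ((\a.a) s)) ((\a.a) (\f.(\g.(\h.((f h) (g h)))))))
Step 2: (((\h.(((\b.(\c.b)) h) (\d.(\e.((d e) e))))) ((\a.a) s)) ((\a.a) (\f.(\g.(\h.((f h) (g h)))))))
Step 3: ((((\b.(\c.b)) ((\a.a) s)) (\d.(\e.((d e) e)))) ((\a.a) (\f.(\g.(\h.((f h) (g h)))))))
Step 4: (((\c.((\a.a) s)) (\d.(\e.((d e) e)))) ((\a.a) (\f.(\g.(\h.((f h) (g h)))))))
Step 5: (((\a.a) s) ((\a.a) (\f.(\g.(\h.((f h) (g h)))))))
Step 6: (s ((\a.a) (\f.(\g.(\h.((f h) (g h)))))))
Step 7: (s (\f.(\g.(\h.((f h) (g h))))))

Answer: (s (\f.(\g.(\h.((f h) (g h))))))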